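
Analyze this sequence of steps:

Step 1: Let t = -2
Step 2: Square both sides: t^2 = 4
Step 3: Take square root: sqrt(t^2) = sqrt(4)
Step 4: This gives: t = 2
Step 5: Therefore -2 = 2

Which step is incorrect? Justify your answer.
Step 4: This gives: t = 2

Step 4 incorrectly states that sqrt(t^2) = t. The correct identity is sqrt(t^2) = |t|. Since t = -2 < 0, we have sqrt(t^2) = |-2| = 2, not t = -2.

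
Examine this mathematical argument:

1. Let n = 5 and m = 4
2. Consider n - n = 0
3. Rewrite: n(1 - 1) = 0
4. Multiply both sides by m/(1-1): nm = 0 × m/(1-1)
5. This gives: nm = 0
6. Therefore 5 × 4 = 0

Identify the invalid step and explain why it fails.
Step 4: Multiply both sides by m/(1-1): nm = 0 × m/(1-1)

Step 4 multiplies both sides by m/(1-1). However, 1-1 = 0, so this is multiplication by m/0, which is undefined. We cannot multiply by an undefined expression.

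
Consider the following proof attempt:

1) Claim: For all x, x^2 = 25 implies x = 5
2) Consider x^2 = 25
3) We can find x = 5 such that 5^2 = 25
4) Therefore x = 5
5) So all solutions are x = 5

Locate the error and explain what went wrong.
Step 4: Therefore x = 5

Step 4 incorrectly concludes that x = 5 is the only solution. The proof shows that x = 5 is A solution (existence), but does not show it is the ONLY solution (uniqueness). In fact, x = -5 is also a solution since (-5)^2 = 25. Finding one solution doesn't prove there are no others.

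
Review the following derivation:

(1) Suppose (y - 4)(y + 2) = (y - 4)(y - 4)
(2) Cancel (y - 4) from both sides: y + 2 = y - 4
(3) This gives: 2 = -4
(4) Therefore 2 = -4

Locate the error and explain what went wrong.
Step 2: Cancel (y - 4) from both sides: y + 2 = y - 4

Step 2 cancels (y - 4) from both sides. This is only valid if (y - 4) ≠ 0, i.e., y ≠ 4. When y = 4, both sides equal zero regardless of the other factors. The correct approach requires considering y = 4 as a separate case.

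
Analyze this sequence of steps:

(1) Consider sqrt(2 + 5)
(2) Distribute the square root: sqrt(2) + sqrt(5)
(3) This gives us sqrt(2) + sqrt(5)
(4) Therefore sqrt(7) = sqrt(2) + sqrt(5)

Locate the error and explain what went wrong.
Step 2: Distribute the square root: sqrt(2) + sqrt(5)

Step 2 incorrectly 'distributes' the square root over addition. The square root function does not distribute: sqrt(a + b) ≠ sqrt(a) + sqrt(b). In fact, sqrt(2 + 5) = sqrt(7) ≈ 2.6458, while sqrt(2) + sqrt(5) ≈ 3.6503.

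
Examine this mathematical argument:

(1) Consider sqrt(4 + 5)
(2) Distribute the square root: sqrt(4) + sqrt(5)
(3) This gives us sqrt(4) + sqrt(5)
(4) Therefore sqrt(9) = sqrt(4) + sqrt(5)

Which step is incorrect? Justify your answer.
Step 2: Distribute the square root: sqrt(4) + sqrt(5)

Step 2 incorrectly 'distributes' the square root over addition. The square root function does not distribute: sqrt(a + b) ≠ sqrt(a) + sqrt(b). In fact, sqrt(4 + 5) = sqrt(9) ≈ 3.0000, while sqrt(4) + sqrt(5) ≈ 4.2361.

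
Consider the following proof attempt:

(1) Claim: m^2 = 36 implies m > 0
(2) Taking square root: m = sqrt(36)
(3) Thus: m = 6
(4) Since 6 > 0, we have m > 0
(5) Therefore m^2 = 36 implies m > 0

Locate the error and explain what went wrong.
Step 2: Taking square root: m = sqrt(36)

Step 2 takes the square root and assumes the positive root only. The equation m^2 = 36 actually has two solutions: m = 6 and m = -6. The proof silently assumes m > 0 without justification, then uses this assumption to conclude m > 0, which is circular. The counterexample m = -6 shows the claim is false.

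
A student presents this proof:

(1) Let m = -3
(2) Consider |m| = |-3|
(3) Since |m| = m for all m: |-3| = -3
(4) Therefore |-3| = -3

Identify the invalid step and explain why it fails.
Step 3: Since |m| = m for all m: |-3| = -3

Step 3 incorrectly states that |m| = m for all m. The correct definition is |m| = m when m >= 0, and |m| = -m when m < 0. Since -3 < 0, we have |-3| = -(-3) = 3, not -3.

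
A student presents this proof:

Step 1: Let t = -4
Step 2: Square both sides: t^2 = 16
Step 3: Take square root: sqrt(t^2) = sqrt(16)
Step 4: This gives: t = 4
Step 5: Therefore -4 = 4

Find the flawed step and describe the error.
Step 4: This gives: t = 4

Step 4 incorrectly states that sqrt(t^2) = t. The correct identity is sqrt(t^2) = |t|. Since t = -4 < 0, we have sqrt(t^2) = |-4| = 4, not t = -4.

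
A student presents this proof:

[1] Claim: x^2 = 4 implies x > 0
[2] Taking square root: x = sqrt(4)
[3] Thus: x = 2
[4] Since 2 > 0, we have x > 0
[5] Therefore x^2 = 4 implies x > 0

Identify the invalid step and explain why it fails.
Step 2: Taking square root: x = sqrt(4)

Step 2 takes the square root and assumes the positive root only. The equation x^2 = 4 actually has two solutions: x = 2 and x = -2. The proof silently assumes x > 0 without justification, then uses this assumption to conclude x > 0, which is circular. The counterexample x = -2 shows the claim is false.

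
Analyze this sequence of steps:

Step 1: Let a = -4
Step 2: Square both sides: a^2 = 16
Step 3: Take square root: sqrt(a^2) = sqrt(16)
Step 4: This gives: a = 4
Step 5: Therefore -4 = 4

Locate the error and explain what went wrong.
Step 4: This gives: a = 4

Step 4 incorrectly states that sqrt(a^2) = a. The correct identity is sqrt(a^2) = |a|. Since a = -4 < 0, we have sqrt(a^2) = |-4| = 4, not a = -4.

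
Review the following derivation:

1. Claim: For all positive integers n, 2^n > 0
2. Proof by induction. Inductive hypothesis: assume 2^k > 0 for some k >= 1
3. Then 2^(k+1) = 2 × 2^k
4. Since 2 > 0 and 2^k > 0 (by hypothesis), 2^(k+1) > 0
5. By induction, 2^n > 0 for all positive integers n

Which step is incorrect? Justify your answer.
Step 5: By induction, 2^n > 0 for all positive integers n

Step 5 concludes the proof by induction, but no base case was ever established. A valid induction proof requires: (1) a base case proving 2^1 > 0, and (2) an inductive step showing IF 2^k > 0 THEN 2^(k+1) > 0. Steps 2-4 correctly establish the inductive step, but without the base case the conclusion in step 5 does not follow.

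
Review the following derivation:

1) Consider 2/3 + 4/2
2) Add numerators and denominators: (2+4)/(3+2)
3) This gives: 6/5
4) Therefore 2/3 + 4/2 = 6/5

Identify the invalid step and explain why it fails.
Step 2: Add numerators and denominators: (2+4)/(3+2)

Step 2 incorrectly adds fractions by separately adding numerators and denominators. This is wrong. The correct method requires a common denominator: 2/3 + 4/2 = (2×2 + 4×3)/(3×2) = 16/6 = 8/3. The method used gives 6/5, which is different.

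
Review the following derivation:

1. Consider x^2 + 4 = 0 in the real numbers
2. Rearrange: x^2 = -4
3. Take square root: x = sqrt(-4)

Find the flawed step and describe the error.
Step 3: Take square root: x = sqrt(-4)

Step 3 takes the square root of -4, which is negative. In the real number system, the square root of a negative number is undefined. The equation x^2 + 4 = 0 has no real solutions. Square roots of negative numbers only exist in the complex numbers.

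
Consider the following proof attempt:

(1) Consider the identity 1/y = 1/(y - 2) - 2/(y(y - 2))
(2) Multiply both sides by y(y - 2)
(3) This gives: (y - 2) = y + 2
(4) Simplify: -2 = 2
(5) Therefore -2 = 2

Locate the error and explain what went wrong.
Step 3: This gives: (y - 2) = y + 2

Step 3 makes a sign error when clearing denominators. Multiplying -2/(y(y - 2)) by y(y - 2) gives -2, not +2. The correct result is (y - 2) = y - 2, which is trivially true, not (y - 2) = y + 2. (Step 1 is a valid identity: 1/(y - 2) - 2/(y(y - 2)) = (y - 2)/(y(y - 2)) = 1/y.)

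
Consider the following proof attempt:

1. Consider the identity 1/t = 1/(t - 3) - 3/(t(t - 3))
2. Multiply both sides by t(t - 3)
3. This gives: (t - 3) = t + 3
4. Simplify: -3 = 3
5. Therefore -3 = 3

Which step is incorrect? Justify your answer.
Step 3: This gives: (t - 3) = t + 3

Step 3 makes a sign error when clearing denominators. Multiplying -3/(t(t - 3)) by t(t - 3) gives -3, not +3. The correct result is (t - 3) = t - 3, which is trivially true, not (t - 3) = t + 3. (Step 1 is a valid identity: 1/(t - 3) - 3/(t(t - 3)) = (t - 3)/(t(t - 3)) = 1/t.)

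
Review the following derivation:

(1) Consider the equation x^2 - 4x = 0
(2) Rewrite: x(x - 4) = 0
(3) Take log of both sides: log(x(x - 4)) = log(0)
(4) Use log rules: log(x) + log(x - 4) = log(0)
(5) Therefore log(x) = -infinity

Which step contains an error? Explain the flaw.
Step 3: Take log of both sides: log(x(x - 4)) = log(0)

Step 3 takes the logarithm of both sides, resulting in log(0) on the right side. The logarithm is only defined for positive numbers; log(0) is undefined (approaches negative infinity). This operation is invalid.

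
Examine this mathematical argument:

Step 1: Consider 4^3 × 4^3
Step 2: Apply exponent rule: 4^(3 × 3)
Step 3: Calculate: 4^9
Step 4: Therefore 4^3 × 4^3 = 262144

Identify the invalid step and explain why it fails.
Step 2: Apply exponent rule: 4^(3 × 3)

Step 2 incorrectly states that a^b × a^c = a^(b×c). The correct rule is a^b × a^c = a^(b+c). The actual value is 4^3 × 4^3 = 4^6 = 4096, not 4^9 = 262144.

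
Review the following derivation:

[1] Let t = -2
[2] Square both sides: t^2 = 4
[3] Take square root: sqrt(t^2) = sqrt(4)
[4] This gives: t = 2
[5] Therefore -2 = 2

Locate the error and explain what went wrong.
Step 4: This gives: t = 2

Step 4 incorrectly states that sqrt(t^2) = t. The correct identity is sqrt(t^2) = |t|. Since t = -2 < 0, we have sqrt(t^2) = |-2| = 2, not t = -2.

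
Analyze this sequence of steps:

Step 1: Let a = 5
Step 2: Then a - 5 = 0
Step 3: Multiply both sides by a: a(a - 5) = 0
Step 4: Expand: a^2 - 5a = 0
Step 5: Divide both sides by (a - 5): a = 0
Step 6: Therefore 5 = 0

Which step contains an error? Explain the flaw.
Step 5: Divide both sides by (a - 5): a = 0

Step 5 divides both sides by (a - 5). However, since a = 5, we have (a - 5) = 0. Division by zero is undefined, making this step invalid.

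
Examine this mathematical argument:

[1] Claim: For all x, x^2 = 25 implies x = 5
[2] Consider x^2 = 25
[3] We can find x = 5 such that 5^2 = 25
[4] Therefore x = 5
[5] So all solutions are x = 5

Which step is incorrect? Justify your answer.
Step 4: Therefore x = 5

Step 4 incorrectly concludes that x = 5 is the only solution. The proof shows that x = 5 is A solution (existence), but does not show it is the ONLY solution (uniqueness). In fact, x = -5 is also a solution since (-5)^2 = 25. Finding one solution doesn't prove there are no others.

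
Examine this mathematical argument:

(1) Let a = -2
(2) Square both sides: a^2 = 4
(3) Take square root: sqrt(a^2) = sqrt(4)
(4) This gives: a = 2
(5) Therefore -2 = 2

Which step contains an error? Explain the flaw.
Step 4: This gives: a = 2

Step 4 incorrectly states that sqrt(a^2) = a. The correct identity is sqrt(a^2) = |a|. Since a = -2 < 0, we have sqrt(a^2) = |-2| = 2, not a = -2.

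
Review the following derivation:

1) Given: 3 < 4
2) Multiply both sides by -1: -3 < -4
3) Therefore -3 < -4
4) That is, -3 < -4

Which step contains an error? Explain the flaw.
Step 2: Multiply both sides by -1: -3 < -4

Step 2 multiplies both sides by -1 but fails to reverse the inequality sign. When multiplying (or dividing) an inequality by a negative number, the direction must be reversed. Since 3 < 4, we should get -3 > -4, i.e., -3 > -4.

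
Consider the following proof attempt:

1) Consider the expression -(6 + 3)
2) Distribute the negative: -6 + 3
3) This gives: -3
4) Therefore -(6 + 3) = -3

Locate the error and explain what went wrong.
Step 2: Distribute the negative: -6 + 3

Step 2 incorrectly distributes the negative sign. The correct distribution is -(6 + 3) = -6 - 3 = -9. The negative must be applied to both terms, not just the first. The error treats -(6 + 3) as -6 + 3, which equals -3 instead of -9.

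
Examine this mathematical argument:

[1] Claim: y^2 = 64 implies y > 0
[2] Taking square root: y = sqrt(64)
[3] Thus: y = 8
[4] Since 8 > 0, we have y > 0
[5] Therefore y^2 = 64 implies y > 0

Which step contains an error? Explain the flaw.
Step 2: Taking square root: y = sqrt(64)

Step 2 takes the square root and assumes the positive root only. The equation y^2 = 64 actually has two solutions: y = 8 and y = -8. The proof silently assumes y > 0 without justification, then uses this assumption to conclude y > 0, which is circular. The counterexample y = -8 shows the claim is false.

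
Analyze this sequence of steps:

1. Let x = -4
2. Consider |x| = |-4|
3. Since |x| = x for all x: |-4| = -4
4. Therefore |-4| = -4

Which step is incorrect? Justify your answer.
Step 3: Since |x| = x for all x: |-4| = -4

Step 3 incorrectly states that |x| = x for all x. The correct definition is |x| = x when x >= 0, and |x| = -x when x < 0. Since -4 < 0, we have |-4| = -(-4) = 4, not -4.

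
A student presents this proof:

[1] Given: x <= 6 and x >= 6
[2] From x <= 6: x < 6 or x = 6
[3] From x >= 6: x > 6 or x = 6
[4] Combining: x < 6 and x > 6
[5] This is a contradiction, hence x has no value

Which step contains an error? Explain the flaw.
Step 4: Combining: x < 6 and x > 6

Step 4 incorrectly combines the conditions. From x <= 6 and x >= 6, the intersection is x = 6. The error treats the 'or' cases as 'and' requirements. The correct conclusion is that x = 6 is the unique solution, not that no solution exists.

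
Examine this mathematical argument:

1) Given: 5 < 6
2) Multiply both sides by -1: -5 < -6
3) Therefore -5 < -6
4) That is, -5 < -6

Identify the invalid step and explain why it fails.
Step 2: Multiply both sides by -1: -5 < -6

Step 2 multiplies both sides by -1 but fails to reverse the inequality sign. When multiplying (or dividing) an inequality by a negative number, the direction must be reversed. Since 5 < 6, we should get -5 > -6, i.e., -5 > -6.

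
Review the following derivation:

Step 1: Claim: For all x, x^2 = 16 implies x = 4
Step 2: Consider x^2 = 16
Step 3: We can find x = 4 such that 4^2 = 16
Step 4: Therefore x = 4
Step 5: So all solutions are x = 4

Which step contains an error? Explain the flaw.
Step 4: Therefore x = 4

Step 4 incorrectly concludes that x = 4 is the only solution. The proof shows that x = 4 is A solution (existence), but does not show it is the ONLY solution (uniqueness). In fact, x = -4 is also a solution since (-4)^2 = 16. Finding one solution doesn't prove there are no others.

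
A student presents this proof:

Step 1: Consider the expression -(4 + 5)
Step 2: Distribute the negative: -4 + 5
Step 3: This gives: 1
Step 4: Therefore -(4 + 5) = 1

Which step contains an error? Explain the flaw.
Step 2: Distribute the negative: -4 + 5

Step 2 incorrectly distributes the negative sign. The correct distribution is -(4 + 5) = -4 - 5 = -9. The negative must be applied to both terms, not just the first. The error treats -(4 + 5) as -4 + 5, which equals 1 instead of -9.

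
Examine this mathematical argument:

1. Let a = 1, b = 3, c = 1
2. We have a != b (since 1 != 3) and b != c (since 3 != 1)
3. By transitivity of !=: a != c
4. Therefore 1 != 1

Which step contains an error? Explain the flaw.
Step 3: By transitivity of !=: a != c

Step 3 incorrectly applies transitivity to the '!=' relation. Transitivity states: if a R b and b R c, then a R c. However, '!=' is not transitive. Counterexample: 1 != 3 and 3 != 1, but 1 = 1 (both equal 1). Transitivity holds for relations like <, <=, =, but not for !=.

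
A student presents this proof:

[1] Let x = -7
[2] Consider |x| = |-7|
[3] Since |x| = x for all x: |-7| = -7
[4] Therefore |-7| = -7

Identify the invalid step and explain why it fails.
Step 3: Since |x| = x for all x: |-7| = -7

Step 3 incorrectly states that |x| = x for all x. The correct definition is |x| = x when x >= 0, and |x| = -x when x < 0. Since -7 < 0, we have |-7| = -(-7) = 7, not -7.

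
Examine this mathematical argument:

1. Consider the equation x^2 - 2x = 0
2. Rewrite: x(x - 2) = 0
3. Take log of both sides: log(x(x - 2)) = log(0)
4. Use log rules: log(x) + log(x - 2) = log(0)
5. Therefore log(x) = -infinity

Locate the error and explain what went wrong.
Step 3: Take log of both sides: log(x(x - 2)) = log(0)

Step 3 takes the logarithm of both sides, resulting in log(0) on the right side. The logarithm is only defined for positive numbers; log(0) is undefined (approaches negative infinity). This operation is invalid.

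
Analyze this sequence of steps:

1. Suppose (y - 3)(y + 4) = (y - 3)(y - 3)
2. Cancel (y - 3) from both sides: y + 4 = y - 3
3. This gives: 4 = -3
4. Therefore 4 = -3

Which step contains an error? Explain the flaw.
Step 2: Cancel (y - 3) from both sides: y + 4 = y - 3

Step 2 cancels (y - 3) from both sides. This is only valid if (y - 3) ≠ 0, i.e., y ≠ 3. When y = 3, both sides equal zero regardless of the other factors. The correct approach requires considering y = 3 as a separate case.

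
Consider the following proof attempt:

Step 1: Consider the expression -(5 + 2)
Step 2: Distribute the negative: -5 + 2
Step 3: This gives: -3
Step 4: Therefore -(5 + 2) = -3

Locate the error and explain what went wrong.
Step 2: Distribute the negative: -5 + 2

Step 2 incorrectly distributes the negative sign. The correct distribution is -(5 + 2) = -5 - 2 = -7. The negative must be applied to both terms, not just the first. The error treats -(5 + 2) as -5 + 2, which equals -3 instead of -7.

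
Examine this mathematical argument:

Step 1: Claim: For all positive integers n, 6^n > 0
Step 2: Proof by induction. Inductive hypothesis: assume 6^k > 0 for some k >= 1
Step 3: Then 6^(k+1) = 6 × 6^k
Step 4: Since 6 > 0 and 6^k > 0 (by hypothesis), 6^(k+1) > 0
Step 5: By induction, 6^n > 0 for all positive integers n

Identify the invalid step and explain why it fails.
Step 5: By induction, 6^n > 0 for all positive integers n

Step 5 concludes the proof by induction, but no base case was ever established. A valid induction proof requires: (1) a base case proving 6^1 > 0, and (2) an inductive step showing IF 6^k > 0 THEN 6^(k+1) > 0. Steps 2-4 correctly establish the inductive step, but without the base case the conclusion in step 5 does not follow.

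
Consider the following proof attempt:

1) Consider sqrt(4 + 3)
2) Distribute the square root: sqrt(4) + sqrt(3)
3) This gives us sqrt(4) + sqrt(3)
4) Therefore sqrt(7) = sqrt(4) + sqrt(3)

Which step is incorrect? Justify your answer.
Step 2: Distribute the square root: sqrt(4) + sqrt(3)

Step 2 incorrectly 'distributes' the square root over addition. The square root function does not distribute: sqrt(a + b) ≠ sqrt(a) + sqrt(b). In fact, sqrt(4 + 3) = sqrt(7) ≈ 2.6458, while sqrt(4) + sqrt(3) ≈ 3.7321.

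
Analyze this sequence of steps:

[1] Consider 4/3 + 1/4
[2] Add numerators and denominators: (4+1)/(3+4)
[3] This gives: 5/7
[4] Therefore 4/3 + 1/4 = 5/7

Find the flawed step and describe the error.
Step 2: Add numerators and denominators: (4+1)/(3+4)

Step 2 incorrectly adds fractions by separately adding numerators and denominators. This is wrong. The correct method requires a common denominator: 4/3 + 1/4 = (4×4 + 1×3)/(3×4) = 19/12 = 19/12. The method used gives 5/7, which is different.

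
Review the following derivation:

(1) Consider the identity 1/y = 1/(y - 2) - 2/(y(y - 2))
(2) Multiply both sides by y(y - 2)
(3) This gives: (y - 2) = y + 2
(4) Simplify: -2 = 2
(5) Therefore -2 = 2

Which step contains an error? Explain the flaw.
Step 3: This gives: (y - 2) = y + 2

Step 3 makes a sign error when clearing denominators. Multiplying -2/(y(y - 2)) by y(y - 2) gives -2, not +2. The correct result is (y - 2) = y - 2, which is trivially true, not (y - 2) = y + 2. (Step 1 is a valid identity: 1/(y - 2) - 2/(y(y - 2)) = (y - 2)/(y(y - 2)) = 1/y.)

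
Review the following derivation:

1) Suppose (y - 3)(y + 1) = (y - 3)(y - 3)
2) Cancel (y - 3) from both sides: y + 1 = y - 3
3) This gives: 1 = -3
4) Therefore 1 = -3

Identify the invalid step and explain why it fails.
Step 2: Cancel (y - 3) from both sides: y + 1 = y - 3

Step 2 cancels (y - 3) from both sides. This is only valid if (y - 3) ≠ 0, i.e., y ≠ 3. When y = 3, both sides equal zero regardless of the other factors. The correct approach requires considering y = 3 as a separate case.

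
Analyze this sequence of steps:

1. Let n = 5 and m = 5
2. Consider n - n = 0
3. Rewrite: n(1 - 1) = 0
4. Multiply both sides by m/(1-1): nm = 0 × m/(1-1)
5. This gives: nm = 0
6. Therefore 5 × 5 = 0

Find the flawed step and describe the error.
Step 4: Multiply both sides by m/(1-1): nm = 0 × m/(1-1)

Step 4 multiplies both sides by m/(1-1). However, 1-1 = 0, so this is multiplication by m/0, which is undefined. We cannot multiply by an undefined expression.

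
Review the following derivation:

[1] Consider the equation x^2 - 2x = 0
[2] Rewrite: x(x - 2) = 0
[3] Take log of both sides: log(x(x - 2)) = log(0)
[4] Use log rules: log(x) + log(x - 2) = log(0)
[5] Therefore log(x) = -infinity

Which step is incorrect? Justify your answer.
Step 3: Take log of both sides: log(x(x - 2)) = log(0)

Step 3 takes the logarithm of both sides, resulting in log(0) on the right side. The logarithm is only defined for positive numbers; log(0) is undefined (approaches negative infinity). This operation is invalid.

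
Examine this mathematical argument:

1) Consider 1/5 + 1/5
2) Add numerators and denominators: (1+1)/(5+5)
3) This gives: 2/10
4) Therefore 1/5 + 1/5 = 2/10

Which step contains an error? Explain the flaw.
Step 2: Add numerators and denominators: (1+1)/(5+5)

Step 2 incorrectly adds fractions by separately adding numerators and denominators. This is wrong. The correct method requires a common denominator: 1/5 + 1/5 = (1×5 + 1×5)/(5×5) = 10/25 = 2/5. The method used gives 2/10, which is different.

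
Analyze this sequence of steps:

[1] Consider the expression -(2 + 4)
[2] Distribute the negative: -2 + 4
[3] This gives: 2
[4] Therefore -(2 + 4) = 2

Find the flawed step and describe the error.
Step 2: Distribute the negative: -2 + 4

Step 2 incorrectly distributes the negative sign. The correct distribution is -(2 + 4) = -2 - 4 = -6. The negative must be applied to both terms, not just the first. The error treats -(2 + 4) as -2 + 4, which equals 2 instead of -6.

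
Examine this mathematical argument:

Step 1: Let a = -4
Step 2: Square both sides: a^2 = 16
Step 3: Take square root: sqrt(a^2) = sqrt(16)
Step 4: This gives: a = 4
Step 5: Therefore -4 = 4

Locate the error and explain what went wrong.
Step 4: This gives: a = 4

Step 4 incorrectly states that sqrt(a^2) = a. The correct identity is sqrt(a^2) = |a|. Since a = -4 < 0, we have sqrt(a^2) = |-4| = 4, not a = -4.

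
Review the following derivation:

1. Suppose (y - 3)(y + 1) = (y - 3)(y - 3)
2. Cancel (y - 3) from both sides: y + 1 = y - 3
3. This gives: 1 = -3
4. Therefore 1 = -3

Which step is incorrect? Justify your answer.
Step 2: Cancel (y - 3) from both sides: y + 1 = y - 3

Step 2 cancels (y - 3) from both sides. This is only valid if (y - 3) ≠ 0, i.e., y ≠ 3. When y = 3, both sides equal zero regardless of the other factors. The correct approach requires considering y = 3 as a separate case.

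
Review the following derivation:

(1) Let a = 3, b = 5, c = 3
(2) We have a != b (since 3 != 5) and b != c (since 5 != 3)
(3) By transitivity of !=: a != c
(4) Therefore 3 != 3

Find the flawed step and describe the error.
Step 3: By transitivity of !=: a != c

Step 3 incorrectly applies transitivity to the '!=' relation. Transitivity states: if a R b and b R c, then a R c. However, '!=' is not transitive. Counterexample: 3 != 5 and 5 != 3, but 3 = 3 (both equal 3). Transitivity holds for relations like <, <=, =, but not for !=.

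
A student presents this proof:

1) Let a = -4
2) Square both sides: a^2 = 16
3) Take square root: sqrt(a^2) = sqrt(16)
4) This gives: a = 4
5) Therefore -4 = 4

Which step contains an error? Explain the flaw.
Step 4: This gives: a = 4

Step 4 incorrectly states that sqrt(a^2) = a. The correct identity is sqrt(a^2) = |a|. Since a = -4 < 0, we have sqrt(a^2) = |-4| = 4, not a = -4.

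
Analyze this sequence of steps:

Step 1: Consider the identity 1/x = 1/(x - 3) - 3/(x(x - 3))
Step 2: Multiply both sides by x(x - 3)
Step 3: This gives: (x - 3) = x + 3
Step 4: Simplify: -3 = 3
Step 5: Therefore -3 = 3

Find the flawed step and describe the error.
Step 3: This gives: (x - 3) = x + 3

Step 3 makes a sign error when clearing denominators. Multiplying -3/(x(x - 3)) by x(x - 3) gives -3, not +3. The correct result is (x - 3) = x - 3, which is trivially true, not (x - 3) = x + 3. (Step 1 is a valid identity: 1/(x - 3) - 3/(x(x - 3)) = (x - 3)/(x(x - 3)) = 1/x.)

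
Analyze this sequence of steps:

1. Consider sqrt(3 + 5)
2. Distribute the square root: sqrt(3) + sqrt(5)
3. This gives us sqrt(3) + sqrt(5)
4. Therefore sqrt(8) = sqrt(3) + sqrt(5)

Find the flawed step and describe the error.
Step 2: Distribute the square root: sqrt(3) + sqrt(5)

Step 2 incorrectly 'distributes' the square root over addition. The square root function does not distribute: sqrt(a + b) ≠ sqrt(a) + sqrt(b). In fact, sqrt(3 + 5) = sqrt(8) ≈ 2.8284, while sqrt(3) + sqrt(5) ≈ 3.9681.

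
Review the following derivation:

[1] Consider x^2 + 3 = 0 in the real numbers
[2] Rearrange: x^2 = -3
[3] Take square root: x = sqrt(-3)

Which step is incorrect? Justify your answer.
Step 3: Take square root: x = sqrt(-3)

Step 3 takes the square root of -3, which is negative. In the real number system, the square root of a negative number is undefined. The equation x^2 + 3 = 0 has no real solutions. Square roots of negative numbers only exist in the complex numbers.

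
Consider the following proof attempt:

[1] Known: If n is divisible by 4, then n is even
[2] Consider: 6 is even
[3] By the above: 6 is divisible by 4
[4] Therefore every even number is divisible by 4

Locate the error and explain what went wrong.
Step 3: By the above: 6 is divisible by 4

Step 3 commits the fallacy of affirming the consequent. The known fact 'divisible by 4 → even' does NOT imply 'even → divisible by 4'. That would be the converse, which is false. For example, 6 is even but 6 ÷ 4 = 1.50, which is not an integer.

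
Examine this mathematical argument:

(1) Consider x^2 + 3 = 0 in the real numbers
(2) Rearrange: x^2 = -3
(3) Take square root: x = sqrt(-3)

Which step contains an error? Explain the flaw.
Step 3: Take square root: x = sqrt(-3)

Step 3 takes the square root of -3, which is negative. In the real number system, the square root of a negative number is undefined. The equation x^2 + 3 = 0 has no real solutions. Square roots of negative numbers only exist in the complex numbers.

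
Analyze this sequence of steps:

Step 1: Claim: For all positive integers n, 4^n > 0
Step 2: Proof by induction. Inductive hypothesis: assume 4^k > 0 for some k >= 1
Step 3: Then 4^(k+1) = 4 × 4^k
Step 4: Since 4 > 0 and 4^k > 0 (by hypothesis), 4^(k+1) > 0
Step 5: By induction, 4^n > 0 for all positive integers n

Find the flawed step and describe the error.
Step 5: By induction, 4^n > 0 for all positive integers n

Step 5 concludes the proof by induction, but no base case was ever established. A valid induction proof requires: (1) a base case proving 4^1 > 0, and (2) an inductive step showing IF 4^k > 0 THEN 4^(k+1) > 0. Steps 2-4 correctly establish the inductive step, but without the base case the conclusion in step 5 does not follow.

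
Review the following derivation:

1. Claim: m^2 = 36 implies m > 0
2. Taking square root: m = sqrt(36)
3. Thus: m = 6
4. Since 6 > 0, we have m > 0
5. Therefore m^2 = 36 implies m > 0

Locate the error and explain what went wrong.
Step 2: Taking square root: m = sqrt(36)

Step 2 takes the square root and assumes the positive root only. The equation m^2 = 36 actually has two solutions: m = 6 and m = -6. The proof silently assumes m > 0 without justification, then uses this assumption to conclude m > 0, which is circular. The counterexample m = -6 shows the claim is false.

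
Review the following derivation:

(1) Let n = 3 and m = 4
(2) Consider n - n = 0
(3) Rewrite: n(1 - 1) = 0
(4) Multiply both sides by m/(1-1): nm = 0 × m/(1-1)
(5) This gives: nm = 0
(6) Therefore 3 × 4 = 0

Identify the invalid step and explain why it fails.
Step 4: Multiply both sides by m/(1-1): nm = 0 × m/(1-1)

Step 4 multiplies both sides by m/(1-1). However, 1-1 = 0, so this is multiplication by m/0, which is undefined. We cannot multiply by an undefined expression.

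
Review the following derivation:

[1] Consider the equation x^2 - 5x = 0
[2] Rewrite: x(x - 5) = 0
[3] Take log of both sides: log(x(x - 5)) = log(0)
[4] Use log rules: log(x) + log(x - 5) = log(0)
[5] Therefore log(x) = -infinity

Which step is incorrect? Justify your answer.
Step 3: Take log of both sides: log(x(x - 5)) = log(0)

Step 3 takes the logarithm of both sides, resulting in log(0) on the right side. The logarithm is only defined for positive numbers; log(0) is undefined (approaches negative infinity). This operation is invalid.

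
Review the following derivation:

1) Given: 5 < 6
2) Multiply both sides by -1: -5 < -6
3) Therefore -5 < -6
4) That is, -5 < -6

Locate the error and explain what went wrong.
Step 2: Multiply both sides by -1: -5 < -6

Step 2 multiplies both sides by -1 but fails to reverse the inequality sign. When multiplying (or dividing) an inequality by a negative number, the direction must be reversed. Since 5 < 6, we should get -5 > -6, i.e., -5 > -6.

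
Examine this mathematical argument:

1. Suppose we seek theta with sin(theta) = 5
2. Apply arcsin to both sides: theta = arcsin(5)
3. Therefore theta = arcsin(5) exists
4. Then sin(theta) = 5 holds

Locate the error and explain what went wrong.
Step 2: Apply arcsin to both sides: theta = arcsin(5)

Step 2 applies arcsin to 5. However, arcsin(x) is only defined for x in [-1, 1] because sin(theta) can only produce values in that range. Since |5| > 1, arcsin(5) is undefined. There is no angle whose sine equals 5.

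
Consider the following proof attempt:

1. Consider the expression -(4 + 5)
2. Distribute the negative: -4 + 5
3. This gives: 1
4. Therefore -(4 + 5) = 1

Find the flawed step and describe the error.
Step 2: Distribute the negative: -4 + 5

Step 2 incorrectly distributes the negative sign. The correct distribution is -(4 + 5) = -4 - 5 = -9. The negative must be applied to both terms, not just the first. The error treats -(4 + 5) as -4 + 5, which equals 1 instead of -9.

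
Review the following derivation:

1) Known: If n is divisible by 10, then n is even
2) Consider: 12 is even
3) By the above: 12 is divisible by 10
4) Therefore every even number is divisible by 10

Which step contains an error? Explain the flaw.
Step 3: By the above: 12 is divisible by 10

Step 3 commits the fallacy of affirming the consequent. The known fact 'divisible by 10 → even' does NOT imply 'even → divisible by 10'. That would be the converse, which is false. For example, 12 is even but 12 ÷ 10 = 1.20, which is not an integer.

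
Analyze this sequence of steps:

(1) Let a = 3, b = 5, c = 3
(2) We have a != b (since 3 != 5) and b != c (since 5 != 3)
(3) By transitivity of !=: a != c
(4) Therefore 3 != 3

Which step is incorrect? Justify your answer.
Step 3: By transitivity of !=: a != c

Step 3 incorrectly applies transitivity to the '!=' relation. Transitivity states: if a R b and b R c, then a R c. However, '!=' is not transitive. Counterexample: 3 != 5 and 5 != 3, but 3 = 3 (both equal 3). Transitivity holds for relations like <, <=, =, but not for !=.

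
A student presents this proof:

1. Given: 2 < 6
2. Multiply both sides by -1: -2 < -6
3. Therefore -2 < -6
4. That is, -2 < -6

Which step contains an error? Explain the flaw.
Step 2: Multiply both sides by -1: -2 < -6

Step 2 multiplies both sides by -1 but fails to reverse the inequality sign. When multiplying (or dividing) an inequality by a negative number, the direction must be reversed. Since 2 < 6, we should get -2 > -6, i.e., -2 > -6.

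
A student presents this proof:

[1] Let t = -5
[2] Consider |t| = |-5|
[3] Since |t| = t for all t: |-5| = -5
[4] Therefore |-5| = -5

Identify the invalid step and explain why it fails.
Step 3: Since |t| = t for all t: |-5| = -5

Step 3 incorrectly states that |t| = t for all t. The correct definition is |t| = t when t >= 0, and |t| = -t when t < 0. Since -5 < 0, we have |-5| = -(-5) = 5, not -5.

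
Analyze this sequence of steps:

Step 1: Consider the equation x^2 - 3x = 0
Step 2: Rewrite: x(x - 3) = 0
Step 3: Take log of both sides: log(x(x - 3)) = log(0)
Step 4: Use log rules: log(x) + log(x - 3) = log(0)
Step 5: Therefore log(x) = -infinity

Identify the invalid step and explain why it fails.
Step 3: Take log of both sides: log(x(x - 3)) = log(0)

Step 3 takes the logarithm of both sides, resulting in log(0) on the right side. The logarithm is only defined for positive numbers; log(0) is undefined (approaches negative infinity). This operation is invalid.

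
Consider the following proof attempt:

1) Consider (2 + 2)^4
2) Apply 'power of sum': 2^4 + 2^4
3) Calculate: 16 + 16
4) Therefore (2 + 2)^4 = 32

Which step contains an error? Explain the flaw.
Step 2: Apply 'power of sum': 2^4 + 2^4

Step 2 incorrectly applies a non-existent rule '(a+b)^n = a^n + b^n'. This is false in general. The correct expansion uses the binomial theorem. The actual value is (2 + 2)^4 = 4^4 = 256, not 32.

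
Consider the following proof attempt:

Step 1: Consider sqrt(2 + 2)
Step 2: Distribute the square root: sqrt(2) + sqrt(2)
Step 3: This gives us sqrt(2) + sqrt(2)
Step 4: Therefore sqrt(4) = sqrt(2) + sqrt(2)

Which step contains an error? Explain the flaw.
Step 2: Distribute the square root: sqrt(2) + sqrt(2)

Step 2 incorrectly 'distributes' the square root over addition. The square root function does not distribute: sqrt(a + b) ≠ sqrt(a) + sqrt(b). In fact, sqrt(2 + 2) = sqrt(4) ≈ 2.0000, while sqrt(2) + sqrt(2) ≈ 2.8284.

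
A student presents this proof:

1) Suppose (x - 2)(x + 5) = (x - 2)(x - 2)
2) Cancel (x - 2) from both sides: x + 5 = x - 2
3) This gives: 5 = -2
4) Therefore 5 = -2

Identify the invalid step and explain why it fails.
Step 2: Cancel (x - 2) from both sides: x + 5 = x - 2

Step 2 cancels (x - 2) from both sides. This is only valid if (x - 2) ≠ 0, i.e., x ≠ 2. When x = 2, both sides equal zero regardless of the other factors. The correct approach requires considering x = 2 as a separate case.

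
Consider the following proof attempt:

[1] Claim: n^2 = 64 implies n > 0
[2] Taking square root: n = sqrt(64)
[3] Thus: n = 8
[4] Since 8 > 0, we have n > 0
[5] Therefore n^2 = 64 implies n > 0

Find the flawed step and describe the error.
Step 2: Taking square root: n = sqrt(64)

Step 2 takes the square root and assumes the positive root only. The equation n^2 = 64 actually has two solutions: n = 8 and n = -8. The proof silently assumes n > 0 without justification, then uses this assumption to conclude n > 0, which is circular. The counterexample n = -8 shows the claim is false.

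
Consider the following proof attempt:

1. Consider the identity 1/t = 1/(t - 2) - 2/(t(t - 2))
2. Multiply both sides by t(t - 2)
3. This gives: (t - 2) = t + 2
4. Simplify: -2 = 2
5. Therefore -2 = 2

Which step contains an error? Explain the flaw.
Step 3: This gives: (t - 2) = t + 2

Step 3 makes a sign error when clearing denominators. Multiplying -2/(t(t - 2)) by t(t - 2) gives -2, not +2. The correct result is (t - 2) = t - 2, which is trivially true, not (t - 2) = t + 2. (Step 1 is a valid identity: 1/(t - 2) - 2/(t(t - 2)) = (t - 2)/(t(t - 2)) = 1/t.)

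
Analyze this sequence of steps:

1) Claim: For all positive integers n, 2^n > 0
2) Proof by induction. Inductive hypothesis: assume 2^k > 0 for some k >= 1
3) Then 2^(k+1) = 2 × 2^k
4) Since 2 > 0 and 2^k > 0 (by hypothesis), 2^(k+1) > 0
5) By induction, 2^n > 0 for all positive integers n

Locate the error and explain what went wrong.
Step 5: By induction, 2^n > 0 for all positive integers n

Step 5 concludes the proof by induction, but no base case was ever established. A valid induction proof requires: (1) a base case proving 2^1 > 0, and (2) an inductive step showing IF 2^k > 0 THEN 2^(k+1) > 0. Steps 2-4 correctly establish the inductive step, but without the base case the conclusion in step 5 does not follow.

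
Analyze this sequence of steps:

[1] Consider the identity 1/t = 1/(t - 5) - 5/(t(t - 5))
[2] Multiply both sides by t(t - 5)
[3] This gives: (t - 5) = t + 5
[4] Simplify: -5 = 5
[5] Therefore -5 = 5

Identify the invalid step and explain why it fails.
Step 3: This gives: (t - 5) = t + 5

Step 3 makes a sign error when clearing denominators. Multiplying -5/(t(t - 5)) by t(t - 5) gives -5, not +5. The correct result is (t - 5) = t - 5, which is trivially true, not (t - 5) = t + 5. (Step 1 is a valid identity: 1/(t - 5) - 5/(t(t - 5)) = (t - 5)/(t(t - 5)) = 1/t.)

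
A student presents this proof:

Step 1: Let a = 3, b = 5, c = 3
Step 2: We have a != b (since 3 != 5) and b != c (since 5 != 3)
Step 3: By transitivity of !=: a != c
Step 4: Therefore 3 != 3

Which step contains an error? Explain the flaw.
Step 3: By transitivity of !=: a != c

Step 3 incorrectly applies transitivity to the '!=' relation. Transitivity states: if a R b and b R c, then a R c. However, '!=' is not transitive. Counterexample: 3 != 5 and 5 != 3, but 3 = 3 (both equal 3). Transitivity holds for relations like <, <=, =, but not for !=.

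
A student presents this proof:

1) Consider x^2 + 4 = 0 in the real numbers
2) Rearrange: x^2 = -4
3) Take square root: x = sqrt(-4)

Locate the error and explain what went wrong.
Step 3: Take square root: x = sqrt(-4)

Step 3 takes the square root of -4, which is negative. In the real number system, the square root of a negative number is undefined. The equation x^2 + 4 = 0 has no real solutions. Square roots of negative numbers only exist in the complex numbers.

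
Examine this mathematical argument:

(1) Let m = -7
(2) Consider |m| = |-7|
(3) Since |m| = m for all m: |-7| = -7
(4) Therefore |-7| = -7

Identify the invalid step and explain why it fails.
Step 3: Since |m| = m for all m: |-7| = -7

Step 3 incorrectly states that |m| = m for all m. The correct definition is |m| = m when m >= 0, and |m| = -m when m < 0. Since -7 < 0, we have |-7| = -(-7) = 7, not -7.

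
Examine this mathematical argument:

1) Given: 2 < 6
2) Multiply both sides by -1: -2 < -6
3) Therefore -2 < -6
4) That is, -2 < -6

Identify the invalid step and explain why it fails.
Step 2: Multiply both sides by -1: -2 < -6

Step 2 multiplies both sides by -1 but fails to reverse the inequality sign. When multiplying (or dividing) an inequality by a negative number, the direction must be reversed. Since 2 < 6, we should get -2 > -6, i.e., -2 > -6.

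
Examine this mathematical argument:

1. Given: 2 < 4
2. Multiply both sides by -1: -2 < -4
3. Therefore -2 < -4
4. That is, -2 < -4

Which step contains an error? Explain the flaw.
Step 2: Multiply both sides by -1: -2 < -4

Step 2 multiplies both sides by -1 but fails to reverse the inequality sign. When multiplying (or dividing) an inequality by a negative number, the direction must be reversed. Since 2 < 4, we should get -2 > -4, i.e., -2 > -4.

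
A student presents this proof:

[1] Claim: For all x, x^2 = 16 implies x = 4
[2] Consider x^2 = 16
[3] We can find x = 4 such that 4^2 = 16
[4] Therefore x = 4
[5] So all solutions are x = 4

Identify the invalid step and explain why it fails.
Step 4: Therefore x = 4

Step 4 incorrectly concludes that x = 4 is the only solution. The proof shows that x = 4 is A solution (existence), but does not show it is the ONLY solution (uniqueness). In fact, x = -4 is also a solution since (-4)^2 = 16. Finding one solution doesn't prove there are no others.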